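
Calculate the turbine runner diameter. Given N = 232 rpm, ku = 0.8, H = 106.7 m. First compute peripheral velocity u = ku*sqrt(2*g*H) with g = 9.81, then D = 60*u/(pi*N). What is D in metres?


u = 0.8 * sqrt(2*9.81*106.7) = 36.6034 m/s
D = 60 * 36.6034 / (pi * 232) = 3.0132 m


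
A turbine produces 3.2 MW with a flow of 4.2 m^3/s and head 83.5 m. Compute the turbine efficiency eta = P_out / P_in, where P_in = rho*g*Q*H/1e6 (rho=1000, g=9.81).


P_in = 1000 * 9.81 * 4.2 * 83.5 / 1e6 = 3.4404 MW
eta = 3.2 / 3.4404 = 0.9301


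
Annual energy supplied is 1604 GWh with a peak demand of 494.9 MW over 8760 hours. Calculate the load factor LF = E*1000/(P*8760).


LF = 1604 * 1000 / (494.9 * 8760) = 0.3700


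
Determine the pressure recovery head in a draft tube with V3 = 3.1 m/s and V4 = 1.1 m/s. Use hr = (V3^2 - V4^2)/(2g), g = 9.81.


hr = (3.1^2 - 1.1^2) / (2*9.81) = 0.4281 m


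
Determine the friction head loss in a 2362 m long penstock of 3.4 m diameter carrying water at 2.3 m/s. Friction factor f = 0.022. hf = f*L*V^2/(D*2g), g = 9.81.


hf = 0.022 * 2362 * 2.3^2 / (3.4 * 2 * 9.81) = 4.1208 m


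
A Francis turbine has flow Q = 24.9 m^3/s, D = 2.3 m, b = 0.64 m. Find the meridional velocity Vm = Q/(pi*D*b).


Vm = 24.9 / (pi * 2.3 * 0.64) = 5.3845 m/s


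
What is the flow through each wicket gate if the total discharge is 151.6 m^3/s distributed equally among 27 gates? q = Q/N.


q = 151.6 / 27 = 5.6148 m^3/s


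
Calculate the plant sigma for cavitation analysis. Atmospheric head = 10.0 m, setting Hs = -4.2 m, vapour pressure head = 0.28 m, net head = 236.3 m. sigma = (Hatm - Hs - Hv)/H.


sigma = (10.0 - (-4.2) - 0.28) / 236.3 = 0.0589


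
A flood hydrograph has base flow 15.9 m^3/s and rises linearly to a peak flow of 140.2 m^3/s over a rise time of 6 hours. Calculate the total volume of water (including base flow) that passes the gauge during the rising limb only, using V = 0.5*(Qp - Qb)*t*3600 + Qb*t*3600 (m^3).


V = 0.5*(140.2 - 15.9)*6*3600 + 15.9*6*3600 = 1.6859e+06 m^3


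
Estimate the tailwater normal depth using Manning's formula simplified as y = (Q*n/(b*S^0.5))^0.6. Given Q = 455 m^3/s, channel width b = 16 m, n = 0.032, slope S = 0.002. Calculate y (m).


y = (455 * 0.032 / (16 * 0.002^0.5))^0.6 = 6.0970 m


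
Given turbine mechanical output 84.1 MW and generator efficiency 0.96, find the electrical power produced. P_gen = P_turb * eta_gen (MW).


P_gen = 84.1 * 0.96 = 80.7360 MW


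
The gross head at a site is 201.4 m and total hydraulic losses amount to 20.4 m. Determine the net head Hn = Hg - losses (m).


Hn = 201.4 - 20.4 = 181.0000 m


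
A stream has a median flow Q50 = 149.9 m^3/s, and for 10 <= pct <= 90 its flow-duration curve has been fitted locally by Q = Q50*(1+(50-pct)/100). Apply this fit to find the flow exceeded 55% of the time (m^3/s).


Q = 149.9 * (1 + (50 - 55)/100) = 142.4050 m^3/s


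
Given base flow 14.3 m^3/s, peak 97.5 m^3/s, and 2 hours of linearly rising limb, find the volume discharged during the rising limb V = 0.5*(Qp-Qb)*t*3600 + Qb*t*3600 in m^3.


V = 0.5*(97.5 - 14.3)*2*3600 + 14.3*2*3600 = 402480.0000 m^3


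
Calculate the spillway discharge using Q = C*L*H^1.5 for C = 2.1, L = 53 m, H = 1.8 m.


Q = 2.1 * 53 * 1.8^1.5 = 268.7843 m^3/s


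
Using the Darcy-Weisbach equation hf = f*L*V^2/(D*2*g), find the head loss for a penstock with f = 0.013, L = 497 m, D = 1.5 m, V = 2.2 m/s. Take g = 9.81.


hf = 0.013 * 497 * 2.2^2 / (1.5 * 2 * 9.81) = 1.0626 m


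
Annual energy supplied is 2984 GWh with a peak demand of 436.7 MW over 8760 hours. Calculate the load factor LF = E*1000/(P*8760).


LF = 2984 * 1000 / (436.7 * 8760) = 0.7800


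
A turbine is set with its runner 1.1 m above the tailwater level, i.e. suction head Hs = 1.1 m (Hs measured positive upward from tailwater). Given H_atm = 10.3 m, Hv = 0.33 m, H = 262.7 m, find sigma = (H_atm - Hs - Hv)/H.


sigma = (10.3 - 1.1 - 0.33) / 262.7 = 0.0338


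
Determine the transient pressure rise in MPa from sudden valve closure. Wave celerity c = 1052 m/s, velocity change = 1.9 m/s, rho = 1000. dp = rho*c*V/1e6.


dp = 1000 * 1052 * 1.9 / 1e6 = 1.9988 MPa


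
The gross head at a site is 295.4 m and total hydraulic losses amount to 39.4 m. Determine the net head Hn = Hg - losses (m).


Hn = 295.4 - 39.4 = 256.0000 m


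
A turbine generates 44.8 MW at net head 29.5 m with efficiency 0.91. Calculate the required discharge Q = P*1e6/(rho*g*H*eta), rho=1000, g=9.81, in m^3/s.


Q = 44.8 * 1e6 / (1000 * 9.81 * 29.5 * 0.91) = 170.1162 m^3/s


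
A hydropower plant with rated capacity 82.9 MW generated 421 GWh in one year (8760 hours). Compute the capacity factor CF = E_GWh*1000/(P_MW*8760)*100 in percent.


CF = 421 * 1000 / (82.9 * 8760) * 100 = 57.9727 %


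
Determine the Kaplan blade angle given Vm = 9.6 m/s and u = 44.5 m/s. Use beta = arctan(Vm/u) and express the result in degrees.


beta = arctan(9.6 / 44.5) = 12.1739 degrees


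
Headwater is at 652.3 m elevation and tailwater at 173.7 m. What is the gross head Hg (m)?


Hg = 652.3 - 173.7 = 478.6000 m


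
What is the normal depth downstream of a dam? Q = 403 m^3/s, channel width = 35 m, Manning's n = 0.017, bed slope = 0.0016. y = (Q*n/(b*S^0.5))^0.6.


y = (403 * 0.017 / (35 * 0.0016^0.5))^0.6 = 2.5928 m


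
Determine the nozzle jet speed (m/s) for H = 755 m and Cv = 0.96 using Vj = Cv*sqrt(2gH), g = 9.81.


Vj = 0.96 * sqrt(2*9.81*755) = 116.8407 m/s


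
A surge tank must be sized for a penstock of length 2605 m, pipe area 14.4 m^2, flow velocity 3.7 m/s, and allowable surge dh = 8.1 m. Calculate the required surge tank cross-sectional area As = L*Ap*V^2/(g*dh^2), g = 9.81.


As = 2605 * 14.4 * 3.7^2 / (9.81 * 8.1^2) = 797.8746 m^2


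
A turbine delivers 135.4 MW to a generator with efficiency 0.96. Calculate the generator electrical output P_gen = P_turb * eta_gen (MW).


P_gen = 135.4 * 0.96 = 129.9840 MW


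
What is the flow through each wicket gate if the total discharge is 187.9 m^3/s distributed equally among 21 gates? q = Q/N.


q = 187.9 / 21 = 8.9476 m^3/s


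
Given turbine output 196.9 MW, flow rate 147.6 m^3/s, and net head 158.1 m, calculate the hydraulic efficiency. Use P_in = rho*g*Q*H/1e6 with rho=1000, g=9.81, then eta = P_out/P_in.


P_in = 1000 * 9.81 * 147.6 * 158.1 / 1e6 = 228.9218 MW
eta = 196.9 / 228.9218 = 0.8601


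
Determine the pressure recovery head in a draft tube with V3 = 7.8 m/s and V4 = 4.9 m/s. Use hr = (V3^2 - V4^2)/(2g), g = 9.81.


hr = (7.8^2 - 4.9^2) / (2*9.81) = 1.8772 m


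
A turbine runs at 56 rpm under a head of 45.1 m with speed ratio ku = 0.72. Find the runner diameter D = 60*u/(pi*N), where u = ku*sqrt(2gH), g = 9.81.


u = 0.72 * sqrt(2*9.81*45.1) = 21.4176 m/s
D = 60 * 21.4176 / (pi * 56) = 7.3044 m


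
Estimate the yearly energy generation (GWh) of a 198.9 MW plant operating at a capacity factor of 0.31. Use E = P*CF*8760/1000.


E = 198.9 * 0.31 * 8760 / 1000 = 540.1328 GWh


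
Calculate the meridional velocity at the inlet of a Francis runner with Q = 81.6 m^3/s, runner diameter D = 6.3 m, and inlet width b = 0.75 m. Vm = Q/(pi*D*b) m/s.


Vm = 81.6 / (pi * 6.3 * 0.75) = 5.4972 m/s


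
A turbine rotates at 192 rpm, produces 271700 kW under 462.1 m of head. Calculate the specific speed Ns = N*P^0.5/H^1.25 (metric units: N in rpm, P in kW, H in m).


Ns = 192 * 271700^0.5 / 462.1^1.25 = 46.7117


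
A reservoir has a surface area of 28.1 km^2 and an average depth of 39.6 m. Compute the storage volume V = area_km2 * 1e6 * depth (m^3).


V = 28.1 * 1e6 * 39.6 = 1.1128e+09 m^3


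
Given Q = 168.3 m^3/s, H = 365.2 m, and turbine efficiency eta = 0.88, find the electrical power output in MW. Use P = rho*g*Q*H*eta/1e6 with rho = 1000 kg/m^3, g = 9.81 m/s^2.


P = 1000 * 9.81 * 168.3 * 365.2 * 0.88 / 1e6 = 530.5992 MW


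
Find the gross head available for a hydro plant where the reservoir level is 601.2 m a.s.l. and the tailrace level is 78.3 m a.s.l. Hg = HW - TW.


Hg = 601.2 - 78.3 = 522.9000 m


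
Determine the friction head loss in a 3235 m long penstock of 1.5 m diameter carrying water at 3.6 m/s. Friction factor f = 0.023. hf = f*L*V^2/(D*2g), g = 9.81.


hf = 0.023 * 3235 * 3.6^2 / (1.5 * 2 * 9.81) = 32.7655 m


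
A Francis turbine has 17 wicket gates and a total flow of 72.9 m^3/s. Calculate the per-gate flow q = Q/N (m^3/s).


q = 72.9 / 17 = 4.2882 m^3/s


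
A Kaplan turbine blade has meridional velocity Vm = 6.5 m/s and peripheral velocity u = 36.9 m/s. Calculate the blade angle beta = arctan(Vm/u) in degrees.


beta = arctan(6.5 / 36.9) = 9.9903 degrees


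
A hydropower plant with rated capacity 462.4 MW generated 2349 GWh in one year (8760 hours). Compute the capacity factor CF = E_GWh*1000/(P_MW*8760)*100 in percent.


CF = 2349 * 1000 / (462.4 * 8760) * 100 = 57.9911 %


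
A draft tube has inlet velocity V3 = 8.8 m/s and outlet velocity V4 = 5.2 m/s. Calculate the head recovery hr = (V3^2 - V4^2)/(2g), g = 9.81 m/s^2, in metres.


hr = (8.8^2 - 5.2^2) / (2*9.81) = 2.5688 m


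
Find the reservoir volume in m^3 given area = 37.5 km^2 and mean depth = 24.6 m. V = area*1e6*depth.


V = 37.5 * 1e6 * 24.6 = 9.2250e+08 m^3


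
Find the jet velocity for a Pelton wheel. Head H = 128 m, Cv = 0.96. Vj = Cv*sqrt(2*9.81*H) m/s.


Vj = 0.96 * sqrt(2*9.81*128) = 48.1089 m/s


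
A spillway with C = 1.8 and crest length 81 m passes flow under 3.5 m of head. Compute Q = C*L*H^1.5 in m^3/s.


Q = 1.8 * 81 * 3.5^1.5 = 954.6839 m^3/s


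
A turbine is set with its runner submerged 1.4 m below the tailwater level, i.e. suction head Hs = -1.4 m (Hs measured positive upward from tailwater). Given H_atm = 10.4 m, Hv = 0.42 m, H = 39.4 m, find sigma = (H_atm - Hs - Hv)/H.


sigma = (10.4 - (-1.4) - 0.42) / 39.4 = 0.2888


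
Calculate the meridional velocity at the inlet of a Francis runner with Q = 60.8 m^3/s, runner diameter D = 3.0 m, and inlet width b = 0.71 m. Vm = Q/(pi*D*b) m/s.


Vm = 60.8 / (pi * 3.0 * 0.71) = 9.0860 m/s


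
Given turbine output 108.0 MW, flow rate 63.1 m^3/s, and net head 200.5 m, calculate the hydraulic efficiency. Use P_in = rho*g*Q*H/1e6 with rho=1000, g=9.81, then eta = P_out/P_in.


P_in = 1000 * 9.81 * 63.1 * 200.5 / 1e6 = 124.1117 MW
eta = 108.0 / 124.1117 = 0.8702


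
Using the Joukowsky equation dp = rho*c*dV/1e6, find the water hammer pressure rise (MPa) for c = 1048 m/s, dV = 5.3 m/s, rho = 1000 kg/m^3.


dp = 1000 * 1048 * 5.3 / 1e6 = 5.5544 MPa


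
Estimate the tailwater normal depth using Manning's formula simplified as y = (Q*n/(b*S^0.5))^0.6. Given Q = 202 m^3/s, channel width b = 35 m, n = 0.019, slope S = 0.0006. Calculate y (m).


y = (202 * 0.019 / (35 * 0.0006^0.5))^0.6 = 2.4580 m


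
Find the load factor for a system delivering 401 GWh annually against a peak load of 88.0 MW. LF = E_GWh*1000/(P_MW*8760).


LF = 401 * 1000 / (88.0 * 8760) = 0.5202


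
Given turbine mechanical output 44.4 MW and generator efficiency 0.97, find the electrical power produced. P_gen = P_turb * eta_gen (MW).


P_gen = 44.4 * 0.97 = 43.0680 MW


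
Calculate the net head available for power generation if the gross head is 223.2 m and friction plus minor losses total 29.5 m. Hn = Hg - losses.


Hn = 223.2 - 29.5 = 193.7000 m


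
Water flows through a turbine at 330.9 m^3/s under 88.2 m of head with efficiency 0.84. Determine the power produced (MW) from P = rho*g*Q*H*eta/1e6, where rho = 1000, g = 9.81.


P = 1000 * 9.81 * 330.9 * 88.2 * 0.84 / 1e6 = 240.4992 MW


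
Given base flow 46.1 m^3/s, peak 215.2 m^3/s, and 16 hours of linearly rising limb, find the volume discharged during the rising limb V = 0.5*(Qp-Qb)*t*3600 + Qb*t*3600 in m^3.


V = 0.5*(215.2 - 46.1)*16*3600 + 46.1*16*3600 = 7.5254e+06 m^3


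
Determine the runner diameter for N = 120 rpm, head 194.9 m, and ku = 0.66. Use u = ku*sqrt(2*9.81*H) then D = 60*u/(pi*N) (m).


u = 0.66 * sqrt(2*9.81*194.9) = 40.8131 m/s
D = 60 * 40.8131 / (pi * 120) = 6.4956 m


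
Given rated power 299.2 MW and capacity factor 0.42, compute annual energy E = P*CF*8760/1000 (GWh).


E = 299.2 * 0.42 * 8760 / 1000 = 1100.8166 GWh


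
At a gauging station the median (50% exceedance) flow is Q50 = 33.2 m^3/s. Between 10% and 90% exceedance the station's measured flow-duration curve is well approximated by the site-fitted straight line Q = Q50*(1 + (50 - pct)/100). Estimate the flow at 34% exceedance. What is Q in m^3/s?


Q = 33.2 * (1 + (50 - 34)/100) = 38.5120 m^3/s


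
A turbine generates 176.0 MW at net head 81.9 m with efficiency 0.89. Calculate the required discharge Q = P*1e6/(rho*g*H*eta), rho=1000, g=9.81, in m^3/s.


Q = 176.0 * 1e6 / (1000 * 9.81 * 81.9 * 0.89) = 246.1329 m^3/s


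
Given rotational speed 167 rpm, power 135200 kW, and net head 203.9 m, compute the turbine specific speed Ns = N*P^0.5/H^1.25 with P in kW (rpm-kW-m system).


Ns = 167 * 135200^0.5 / 203.9^1.25 = 79.6954


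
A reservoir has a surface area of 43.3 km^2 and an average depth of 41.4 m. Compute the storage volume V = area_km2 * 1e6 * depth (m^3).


V = 43.3 * 1e6 * 41.4 = 1.7926e+09 m^3


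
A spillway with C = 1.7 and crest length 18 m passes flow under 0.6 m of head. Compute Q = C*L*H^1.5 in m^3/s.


Q = 1.7 * 18 * 0.6^1.5 = 14.2216 m^3/s


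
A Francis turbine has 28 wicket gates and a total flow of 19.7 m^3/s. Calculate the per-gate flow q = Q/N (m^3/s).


q = 19.7 / 28 = 0.7036 m^3/s


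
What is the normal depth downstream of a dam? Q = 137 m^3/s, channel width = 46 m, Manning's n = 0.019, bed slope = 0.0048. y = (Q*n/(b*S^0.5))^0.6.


y = (137 * 0.019 / (46 * 0.0048^0.5))^0.6 = 0.8856 m


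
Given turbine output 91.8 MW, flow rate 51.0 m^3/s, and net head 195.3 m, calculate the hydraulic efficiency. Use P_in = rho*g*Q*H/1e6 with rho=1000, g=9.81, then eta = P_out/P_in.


P_in = 1000 * 9.81 * 51.0 * 195.3 / 1e6 = 97.7105 MW
eta = 91.8 / 97.7105 = 0.9395


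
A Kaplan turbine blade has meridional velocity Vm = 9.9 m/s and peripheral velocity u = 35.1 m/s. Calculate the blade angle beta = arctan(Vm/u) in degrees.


beta = arctan(9.9 / 35.1) = 15.7512 degrees


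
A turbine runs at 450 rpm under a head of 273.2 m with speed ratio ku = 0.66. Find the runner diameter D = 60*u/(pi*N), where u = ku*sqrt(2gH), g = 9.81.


u = 0.66 * sqrt(2*9.81*273.2) = 48.3208 m/s
D = 60 * 48.3208 / (pi * 450) = 2.0508 m


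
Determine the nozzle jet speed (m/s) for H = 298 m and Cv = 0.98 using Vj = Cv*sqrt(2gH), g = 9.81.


Vj = 0.98 * sqrt(2*9.81*298) = 74.9348 m/s


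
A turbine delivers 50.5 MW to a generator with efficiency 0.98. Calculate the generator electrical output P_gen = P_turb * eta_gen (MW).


P_gen = 50.5 * 0.98 = 49.4900 MW


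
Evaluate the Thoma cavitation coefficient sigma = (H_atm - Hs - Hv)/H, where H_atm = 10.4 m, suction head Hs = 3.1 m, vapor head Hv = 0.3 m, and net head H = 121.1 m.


sigma = (10.4 - 3.1 - 0.3) / 121.1 = 0.0578


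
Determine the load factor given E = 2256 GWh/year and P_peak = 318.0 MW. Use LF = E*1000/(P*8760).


LF = 2256 * 1000 / (318.0 * 8760) = 0.8099


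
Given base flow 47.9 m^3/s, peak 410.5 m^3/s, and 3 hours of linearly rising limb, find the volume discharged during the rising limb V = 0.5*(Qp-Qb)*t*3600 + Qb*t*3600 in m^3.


V = 0.5*(410.5 - 47.9)*3*3600 + 47.9*3*3600 = 2.4754e+06 m^3


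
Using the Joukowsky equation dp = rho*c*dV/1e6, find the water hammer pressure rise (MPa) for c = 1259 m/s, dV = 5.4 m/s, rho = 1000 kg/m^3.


dp = 1000 * 1259 * 5.4 / 1e6 = 6.7986 MPa


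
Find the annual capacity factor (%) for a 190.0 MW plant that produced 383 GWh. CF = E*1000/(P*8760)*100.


CF = 383 * 1000 / (190.0 * 8760) * 100 = 23.0113 %


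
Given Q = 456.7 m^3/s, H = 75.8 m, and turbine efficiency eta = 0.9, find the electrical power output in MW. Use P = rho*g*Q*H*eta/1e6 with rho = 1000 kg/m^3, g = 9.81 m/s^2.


P = 1000 * 9.81 * 456.7 * 75.8 * 0.9 / 1e6 = 305.6411 MW


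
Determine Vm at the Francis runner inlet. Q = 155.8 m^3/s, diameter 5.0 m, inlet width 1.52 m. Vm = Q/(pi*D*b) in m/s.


Vm = 155.8 / (pi * 5.0 * 1.52) = 6.5254 m/s


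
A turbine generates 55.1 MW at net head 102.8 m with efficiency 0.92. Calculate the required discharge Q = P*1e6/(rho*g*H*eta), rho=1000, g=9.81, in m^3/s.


Q = 55.1 * 1e6 / (1000 * 9.81 * 102.8 * 0.92) = 59.3884 m^3/s


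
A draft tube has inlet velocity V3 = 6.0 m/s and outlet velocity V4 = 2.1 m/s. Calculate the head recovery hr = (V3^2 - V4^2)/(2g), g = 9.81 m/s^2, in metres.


hr = (6.0^2 - 2.1^2) / (2*9.81) = 1.6101 m


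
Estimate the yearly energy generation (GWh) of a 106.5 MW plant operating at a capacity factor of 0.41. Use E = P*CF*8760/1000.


E = 106.5 * 0.41 * 8760 / 1000 = 382.5054 GWh


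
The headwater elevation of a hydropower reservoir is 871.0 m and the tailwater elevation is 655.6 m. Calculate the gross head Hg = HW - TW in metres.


Hg = 871.0 - 655.6 = 215.4000 m


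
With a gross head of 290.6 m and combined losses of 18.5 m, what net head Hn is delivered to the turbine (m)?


Hn = 290.6 - 18.5 = 272.1000 m


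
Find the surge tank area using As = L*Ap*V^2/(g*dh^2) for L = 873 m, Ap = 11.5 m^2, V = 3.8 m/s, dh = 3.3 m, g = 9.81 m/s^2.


As = 873 * 11.5 * 3.8^2 / (9.81 * 3.3^2) = 1357.0079 m^2


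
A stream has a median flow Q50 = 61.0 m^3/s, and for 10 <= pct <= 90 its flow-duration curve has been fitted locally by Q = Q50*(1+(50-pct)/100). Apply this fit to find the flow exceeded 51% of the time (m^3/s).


Q = 61.0 * (1 + (50 - 51)/100) = 60.3900 m^3/s


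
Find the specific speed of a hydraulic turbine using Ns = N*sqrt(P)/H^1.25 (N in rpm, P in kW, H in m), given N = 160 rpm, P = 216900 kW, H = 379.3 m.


Ns = 160 * 216900^0.5 / 379.3^1.25 = 44.5165


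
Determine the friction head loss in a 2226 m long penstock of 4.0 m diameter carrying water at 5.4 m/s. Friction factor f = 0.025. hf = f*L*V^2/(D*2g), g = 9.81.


hf = 0.025 * 2226 * 5.4^2 / (4.0 * 2 * 9.81) = 20.6773 m


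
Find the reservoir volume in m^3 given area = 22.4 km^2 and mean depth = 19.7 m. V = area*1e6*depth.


V = 22.4 * 1e6 * 19.7 = 4.4128e+08 m^3


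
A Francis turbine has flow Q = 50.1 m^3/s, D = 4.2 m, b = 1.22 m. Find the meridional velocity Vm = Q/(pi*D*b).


Vm = 50.1 / (pi * 4.2 * 1.22) = 3.1123 m/s


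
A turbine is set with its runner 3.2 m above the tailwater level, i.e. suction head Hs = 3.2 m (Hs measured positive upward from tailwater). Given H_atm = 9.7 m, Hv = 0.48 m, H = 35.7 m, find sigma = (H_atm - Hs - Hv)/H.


sigma = (9.7 - 3.2 - 0.48) / 35.7 = 0.1686


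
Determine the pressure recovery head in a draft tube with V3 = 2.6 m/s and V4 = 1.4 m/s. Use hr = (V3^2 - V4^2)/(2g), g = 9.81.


hr = (2.6^2 - 1.4^2) / (2*9.81) = 0.2446 m


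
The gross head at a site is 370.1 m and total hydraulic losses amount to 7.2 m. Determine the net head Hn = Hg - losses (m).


Hn = 370.1 - 7.2 = 362.9000 m


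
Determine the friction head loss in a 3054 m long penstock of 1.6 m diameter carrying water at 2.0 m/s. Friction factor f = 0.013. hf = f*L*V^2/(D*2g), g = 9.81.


hf = 0.013 * 3054 * 2.0^2 / (1.6 * 2 * 9.81) = 5.0589 m


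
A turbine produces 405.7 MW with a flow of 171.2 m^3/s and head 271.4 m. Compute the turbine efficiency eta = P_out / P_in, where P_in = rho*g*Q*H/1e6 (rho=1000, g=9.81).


P_in = 1000 * 9.81 * 171.2 * 271.4 / 1e6 = 455.8087 MW
eta = 405.7 / 455.8087 = 0.8901


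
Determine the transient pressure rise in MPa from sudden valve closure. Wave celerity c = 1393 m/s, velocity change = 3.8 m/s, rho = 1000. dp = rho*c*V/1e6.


dp = 1000 * 1393 * 3.8 / 1e6 = 5.2934 MPa


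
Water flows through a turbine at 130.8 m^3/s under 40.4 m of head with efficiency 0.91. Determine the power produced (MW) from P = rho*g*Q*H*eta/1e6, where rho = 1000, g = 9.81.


P = 1000 * 9.81 * 130.8 * 40.4 * 0.91 / 1e6 = 47.1737 MW


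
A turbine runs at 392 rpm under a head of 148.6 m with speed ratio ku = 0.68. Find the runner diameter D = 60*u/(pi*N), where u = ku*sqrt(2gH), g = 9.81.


u = 0.68 * sqrt(2*9.81*148.6) = 36.7171 m/s
D = 60 * 36.7171 / (pi * 392) = 1.7889 m


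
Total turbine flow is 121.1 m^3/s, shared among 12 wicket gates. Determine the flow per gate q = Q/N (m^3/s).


q = 121.1 / 12 = 10.0917 m^3/s


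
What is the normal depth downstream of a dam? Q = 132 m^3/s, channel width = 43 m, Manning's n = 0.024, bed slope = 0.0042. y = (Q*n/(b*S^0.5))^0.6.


y = (132 * 0.024 / (43 * 0.0042^0.5))^0.6 = 1.0800 m


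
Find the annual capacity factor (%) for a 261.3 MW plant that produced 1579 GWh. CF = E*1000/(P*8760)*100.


CF = 1579 * 1000 / (261.3 * 8760) * 100 = 68.9824 %


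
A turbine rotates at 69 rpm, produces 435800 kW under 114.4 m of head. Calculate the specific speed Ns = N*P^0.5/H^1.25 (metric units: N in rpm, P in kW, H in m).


Ns = 69 * 435800^0.5 / 114.4^1.25 = 121.7475


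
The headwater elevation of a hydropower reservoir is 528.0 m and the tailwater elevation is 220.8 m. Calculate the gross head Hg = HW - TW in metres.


Hg = 528.0 - 220.8 = 307.2000 m


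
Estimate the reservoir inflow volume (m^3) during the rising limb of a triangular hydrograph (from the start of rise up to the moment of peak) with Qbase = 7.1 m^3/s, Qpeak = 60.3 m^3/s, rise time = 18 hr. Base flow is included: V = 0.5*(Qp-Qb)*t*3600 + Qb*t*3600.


V = 0.5*(60.3 - 7.1)*18*3600 + 7.1*18*3600 = 2.1838e+06 m^3


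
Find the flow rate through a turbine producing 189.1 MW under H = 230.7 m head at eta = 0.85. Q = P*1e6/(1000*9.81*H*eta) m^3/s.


Q = 189.1 * 1e6 / (1000 * 9.81 * 230.7 * 0.85) = 98.3006 m^3/s


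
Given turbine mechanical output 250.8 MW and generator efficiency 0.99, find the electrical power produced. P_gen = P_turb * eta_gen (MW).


P_gen = 250.8 * 0.99 = 248.2920 MW


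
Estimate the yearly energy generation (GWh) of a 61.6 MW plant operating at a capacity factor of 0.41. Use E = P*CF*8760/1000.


E = 61.6 * 0.41 * 8760 / 1000 = 221.2426 GWh


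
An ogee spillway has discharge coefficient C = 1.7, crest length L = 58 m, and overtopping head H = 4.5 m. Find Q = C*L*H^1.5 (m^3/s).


Q = 1.7 * 58 * 4.5^1.5 = 941.2298 m^3/s


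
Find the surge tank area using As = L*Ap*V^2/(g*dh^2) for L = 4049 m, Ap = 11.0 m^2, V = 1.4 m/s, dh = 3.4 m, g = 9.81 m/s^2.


As = 4049 * 11.0 * 1.4^2 / (9.81 * 3.4^2) = 769.7854 m^2


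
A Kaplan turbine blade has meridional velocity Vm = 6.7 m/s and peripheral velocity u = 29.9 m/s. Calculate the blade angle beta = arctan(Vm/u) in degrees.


beta = arctan(6.7 / 29.9) = 12.6302 degrees


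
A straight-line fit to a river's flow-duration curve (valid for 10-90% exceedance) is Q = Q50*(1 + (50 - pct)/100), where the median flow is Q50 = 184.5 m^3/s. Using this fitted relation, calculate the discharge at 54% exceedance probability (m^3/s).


Q = 184.5 * (1 + (50 - 54)/100) = 177.1200 m^3/s


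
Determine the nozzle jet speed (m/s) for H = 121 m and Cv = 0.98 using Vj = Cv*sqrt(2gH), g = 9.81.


Vj = 0.98 * sqrt(2*9.81*121) = 47.7494 m/s


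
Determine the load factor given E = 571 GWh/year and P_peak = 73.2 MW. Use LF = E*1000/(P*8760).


LF = 571 * 1000 / (73.2 * 8760) = 0.8905


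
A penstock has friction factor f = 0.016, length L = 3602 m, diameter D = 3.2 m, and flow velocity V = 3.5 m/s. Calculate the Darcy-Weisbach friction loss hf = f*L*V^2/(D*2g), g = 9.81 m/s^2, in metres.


hf = 0.016 * 3602 * 3.5^2 / (3.2 * 2 * 9.81) = 11.2448 m


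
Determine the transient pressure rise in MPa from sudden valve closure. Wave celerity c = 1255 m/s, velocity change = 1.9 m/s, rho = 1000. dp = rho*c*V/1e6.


dp = 1000 * 1255 * 1.9 / 1e6 = 2.3845 MPa


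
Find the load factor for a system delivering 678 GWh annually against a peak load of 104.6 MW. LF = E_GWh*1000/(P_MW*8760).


LF = 678 * 1000 / (104.6 * 8760) = 0.7399


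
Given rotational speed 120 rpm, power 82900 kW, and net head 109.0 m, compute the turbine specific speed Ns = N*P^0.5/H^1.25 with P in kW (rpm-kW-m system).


Ns = 120 * 82900^0.5 / 109.0^1.25 = 98.1014


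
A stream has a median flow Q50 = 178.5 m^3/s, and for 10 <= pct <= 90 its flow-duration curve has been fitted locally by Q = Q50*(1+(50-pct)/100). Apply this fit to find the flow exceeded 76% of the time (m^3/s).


Q = 178.5 * (1 + (50 - 76)/100) = 132.0900 m^3/s


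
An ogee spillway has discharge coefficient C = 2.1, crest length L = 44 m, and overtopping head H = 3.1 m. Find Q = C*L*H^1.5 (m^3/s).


Q = 2.1 * 44 * 3.1^1.5 = 504.3297 m^3/s


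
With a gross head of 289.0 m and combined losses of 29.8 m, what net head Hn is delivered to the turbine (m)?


Hn = 289.0 - 29.8 = 259.2000 m


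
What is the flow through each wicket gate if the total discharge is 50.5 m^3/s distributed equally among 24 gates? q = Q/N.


q = 50.5 / 24 = 2.1042 m^3/s


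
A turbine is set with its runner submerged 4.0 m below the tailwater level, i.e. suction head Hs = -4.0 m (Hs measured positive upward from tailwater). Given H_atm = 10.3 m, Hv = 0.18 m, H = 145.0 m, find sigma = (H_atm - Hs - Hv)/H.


sigma = (10.3 - (-4.0) - 0.18) / 145.0 = 0.0974


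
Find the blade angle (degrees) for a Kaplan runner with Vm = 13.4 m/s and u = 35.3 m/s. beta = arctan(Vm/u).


beta = arctan(13.4 / 35.3) = 20.7869 degrees


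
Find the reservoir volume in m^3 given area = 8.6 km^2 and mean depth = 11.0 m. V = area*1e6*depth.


V = 8.6 * 1e6 * 11.0 = 9.4600e+07 m^3


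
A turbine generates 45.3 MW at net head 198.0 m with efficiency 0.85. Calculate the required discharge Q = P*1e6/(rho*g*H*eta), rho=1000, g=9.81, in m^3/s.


Q = 45.3 * 1e6 / (1000 * 9.81 * 198.0 * 0.85) = 27.4375 m^3/s


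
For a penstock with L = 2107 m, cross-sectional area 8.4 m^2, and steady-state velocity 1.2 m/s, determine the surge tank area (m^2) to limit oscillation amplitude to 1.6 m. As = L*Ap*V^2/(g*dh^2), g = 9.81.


As = 2107 * 8.4 * 1.2^2 / (9.81 * 1.6^2) = 1014.8394 m^2


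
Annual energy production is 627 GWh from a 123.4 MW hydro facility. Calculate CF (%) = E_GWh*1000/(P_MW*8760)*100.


CF = 627 * 1000 / (123.4 * 8760) * 100 = 58.0027 %


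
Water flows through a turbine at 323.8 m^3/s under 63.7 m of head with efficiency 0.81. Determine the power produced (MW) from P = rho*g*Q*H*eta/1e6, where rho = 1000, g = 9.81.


P = 1000 * 9.81 * 323.8 * 63.7 * 0.81 / 1e6 = 163.8967 MW


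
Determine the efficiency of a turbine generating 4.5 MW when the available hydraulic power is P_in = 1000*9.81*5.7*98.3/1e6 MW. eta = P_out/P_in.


P_in = 1000 * 9.81 * 5.7 * 98.3 / 1e6 = 5.4966 MW
eta = 4.5 / 5.4966 = 0.8187


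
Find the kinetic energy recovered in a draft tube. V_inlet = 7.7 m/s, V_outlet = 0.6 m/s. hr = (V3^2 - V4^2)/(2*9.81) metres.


hr = (7.7^2 - 0.6^2) / (2*9.81) = 3.0036 m


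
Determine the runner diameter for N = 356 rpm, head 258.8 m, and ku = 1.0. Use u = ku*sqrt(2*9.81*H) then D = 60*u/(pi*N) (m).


u = 1.0 * sqrt(2*9.81*258.8) = 71.2577 m/s
D = 60 * 71.2577 / (pi * 356) = 3.8228 m


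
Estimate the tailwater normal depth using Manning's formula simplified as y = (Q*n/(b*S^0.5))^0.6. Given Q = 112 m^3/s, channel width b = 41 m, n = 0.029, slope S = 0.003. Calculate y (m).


y = (112 * 0.029 / (41 * 0.003^0.5))^0.6 = 1.2479 m


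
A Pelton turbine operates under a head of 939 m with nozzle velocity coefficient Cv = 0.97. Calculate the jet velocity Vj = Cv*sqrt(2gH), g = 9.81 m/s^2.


Vj = 0.97 * sqrt(2*9.81*939) = 131.6601 m/s


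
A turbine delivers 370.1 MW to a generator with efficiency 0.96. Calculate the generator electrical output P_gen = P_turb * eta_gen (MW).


P_gen = 370.1 * 0.96 = 355.2960 MW


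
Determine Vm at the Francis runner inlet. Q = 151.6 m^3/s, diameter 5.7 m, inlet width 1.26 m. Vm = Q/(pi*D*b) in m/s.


Vm = 151.6 / (pi * 5.7 * 1.26) = 6.7190 m/s


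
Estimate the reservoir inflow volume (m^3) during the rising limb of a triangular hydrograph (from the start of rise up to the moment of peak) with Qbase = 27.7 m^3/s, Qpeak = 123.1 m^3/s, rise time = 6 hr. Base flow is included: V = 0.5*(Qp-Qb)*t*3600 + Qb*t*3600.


V = 0.5*(123.1 - 27.7)*6*3600 + 27.7*6*3600 = 1.6286e+06 m^3


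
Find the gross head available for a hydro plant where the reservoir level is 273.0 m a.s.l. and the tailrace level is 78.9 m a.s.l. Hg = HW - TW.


Hg = 273.0 - 78.9 = 194.1000 m


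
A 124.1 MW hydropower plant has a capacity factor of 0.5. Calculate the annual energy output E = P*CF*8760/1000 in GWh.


E = 124.1 * 0.5 * 8760 / 1000 = 543.5580 GWh


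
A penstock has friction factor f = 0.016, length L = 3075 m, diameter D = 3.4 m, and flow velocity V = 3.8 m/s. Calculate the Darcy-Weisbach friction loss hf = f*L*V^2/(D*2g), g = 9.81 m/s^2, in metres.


hf = 0.016 * 3075 * 3.8^2 / (3.4 * 2 * 9.81) = 10.6501 m


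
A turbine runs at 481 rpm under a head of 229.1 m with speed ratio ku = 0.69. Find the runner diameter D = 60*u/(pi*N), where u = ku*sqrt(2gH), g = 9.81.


u = 0.69 * sqrt(2*9.81*229.1) = 46.2606 m/s
D = 60 * 46.2606 / (pi * 481) = 1.8368 m


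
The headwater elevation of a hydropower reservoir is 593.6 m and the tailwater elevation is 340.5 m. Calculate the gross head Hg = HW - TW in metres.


Hg = 593.6 - 340.5 = 253.1000 m


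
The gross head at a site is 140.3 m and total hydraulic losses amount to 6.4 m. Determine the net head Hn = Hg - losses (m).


Hn = 140.3 - 6.4 = 133.9000 m


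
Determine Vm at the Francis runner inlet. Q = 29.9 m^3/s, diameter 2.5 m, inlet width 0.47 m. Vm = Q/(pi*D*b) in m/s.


Vm = 29.9 / (pi * 2.5 * 0.47) = 8.1000 m/s


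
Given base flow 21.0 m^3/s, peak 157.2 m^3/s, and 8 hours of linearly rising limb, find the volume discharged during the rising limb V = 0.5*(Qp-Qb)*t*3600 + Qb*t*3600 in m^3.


V = 0.5*(157.2 - 21.0)*8*3600 + 21.0*8*3600 = 2.5661e+06 m^3


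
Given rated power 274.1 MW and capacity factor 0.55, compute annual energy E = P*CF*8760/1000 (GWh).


E = 274.1 * 0.55 * 8760 / 1000 = 1320.6138 GWh


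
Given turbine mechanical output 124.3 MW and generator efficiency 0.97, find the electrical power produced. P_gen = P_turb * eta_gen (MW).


P_gen = 124.3 * 0.97 = 120.5710 MW


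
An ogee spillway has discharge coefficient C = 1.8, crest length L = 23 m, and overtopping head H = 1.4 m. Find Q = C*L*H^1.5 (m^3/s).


Q = 1.8 * 23 * 1.4^1.5 = 68.5792 m^3/s


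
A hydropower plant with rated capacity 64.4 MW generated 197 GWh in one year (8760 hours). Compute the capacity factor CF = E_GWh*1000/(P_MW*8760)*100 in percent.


CF = 197 * 1000 / (64.4 * 8760) * 100 = 34.9202 %


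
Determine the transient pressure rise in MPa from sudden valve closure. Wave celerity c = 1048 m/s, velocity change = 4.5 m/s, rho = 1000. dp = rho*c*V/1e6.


dp = 1000 * 1048 * 4.5 / 1e6 = 4.7160 MPa


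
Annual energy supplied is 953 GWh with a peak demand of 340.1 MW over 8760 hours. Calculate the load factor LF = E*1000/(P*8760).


LF = 953 * 1000 / (340.1 * 8760) = 0.3199


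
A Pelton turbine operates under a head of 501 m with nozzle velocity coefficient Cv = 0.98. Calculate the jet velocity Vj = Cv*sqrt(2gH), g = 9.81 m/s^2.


Vj = 0.98 * sqrt(2*9.81*501) = 97.1616 m/s


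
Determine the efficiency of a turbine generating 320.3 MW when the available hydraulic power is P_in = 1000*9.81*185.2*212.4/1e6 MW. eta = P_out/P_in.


P_in = 1000 * 9.81 * 185.2 * 212.4 / 1e6 = 385.8909 MW
eta = 320.3 / 385.8909 = 0.8300


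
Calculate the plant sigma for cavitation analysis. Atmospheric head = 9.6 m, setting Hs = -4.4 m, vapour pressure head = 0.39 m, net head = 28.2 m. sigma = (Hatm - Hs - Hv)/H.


sigma = (9.6 - (-4.4) - 0.39) / 28.2 = 0.4826


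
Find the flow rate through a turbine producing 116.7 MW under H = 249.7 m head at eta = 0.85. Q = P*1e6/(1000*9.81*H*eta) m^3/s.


Q = 116.7 * 1e6 / (1000 * 9.81 * 249.7 * 0.85) = 56.0485 m^3/s


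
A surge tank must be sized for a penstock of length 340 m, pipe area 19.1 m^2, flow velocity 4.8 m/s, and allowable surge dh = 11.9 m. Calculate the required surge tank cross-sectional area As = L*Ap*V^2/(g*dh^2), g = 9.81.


As = 340 * 19.1 * 4.8^2 / (9.81 * 11.9^2) = 107.7040 m^2


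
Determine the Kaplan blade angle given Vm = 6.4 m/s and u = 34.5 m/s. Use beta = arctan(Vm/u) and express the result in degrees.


beta = arctan(6.4 / 34.5) = 10.5093 degrees


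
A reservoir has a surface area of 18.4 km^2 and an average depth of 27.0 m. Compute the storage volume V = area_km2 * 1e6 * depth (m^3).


V = 18.4 * 1e6 * 27.0 = 4.9680e+08 m^3


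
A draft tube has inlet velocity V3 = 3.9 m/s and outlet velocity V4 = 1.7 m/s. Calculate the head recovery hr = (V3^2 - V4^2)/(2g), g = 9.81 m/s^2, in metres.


hr = (3.9^2 - 1.7^2) / (2*9.81) = 0.6279 m


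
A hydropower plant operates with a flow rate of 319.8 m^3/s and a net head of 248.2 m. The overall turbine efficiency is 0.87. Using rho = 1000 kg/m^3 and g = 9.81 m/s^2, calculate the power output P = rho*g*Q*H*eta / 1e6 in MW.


P = 1000 * 9.81 * 319.8 * 248.2 * 0.87 / 1e6 = 677.4364 MW


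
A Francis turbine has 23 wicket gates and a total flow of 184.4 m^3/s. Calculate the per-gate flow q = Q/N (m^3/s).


q = 184.4 / 23 = 8.0174 m^3/s


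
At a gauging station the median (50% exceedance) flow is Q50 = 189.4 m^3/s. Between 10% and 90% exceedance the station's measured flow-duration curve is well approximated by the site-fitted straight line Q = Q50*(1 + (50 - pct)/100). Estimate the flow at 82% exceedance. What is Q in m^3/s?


Q = 189.4 * (1 + (50 - 82)/100) = 128.7920 m^3/s


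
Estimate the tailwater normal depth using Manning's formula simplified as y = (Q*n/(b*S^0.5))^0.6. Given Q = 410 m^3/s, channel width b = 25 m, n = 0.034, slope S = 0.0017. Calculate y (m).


y = (410 * 0.034 / (25 * 0.0017^0.5))^0.6 = 4.7715 m


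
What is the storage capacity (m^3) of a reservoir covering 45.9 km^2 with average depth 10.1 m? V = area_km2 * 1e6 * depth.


V = 45.9 * 1e6 * 10.1 = 4.6359e+08 m^3


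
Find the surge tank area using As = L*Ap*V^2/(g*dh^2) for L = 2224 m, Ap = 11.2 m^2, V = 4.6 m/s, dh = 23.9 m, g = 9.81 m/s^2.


As = 2224 * 11.2 * 4.6^2 / (9.81 * 23.9^2) = 94.0597 m^2


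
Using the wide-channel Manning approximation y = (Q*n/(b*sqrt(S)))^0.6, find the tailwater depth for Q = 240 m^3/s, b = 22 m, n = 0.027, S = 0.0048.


y = (240 * 0.027 / (22 * 0.0048^0.5))^0.6 = 2.3830 m


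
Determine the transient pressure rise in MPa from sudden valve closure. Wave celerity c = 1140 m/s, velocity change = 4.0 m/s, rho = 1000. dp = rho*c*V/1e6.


dp = 1000 * 1140 * 4.0 / 1e6 = 4.5600 MPa


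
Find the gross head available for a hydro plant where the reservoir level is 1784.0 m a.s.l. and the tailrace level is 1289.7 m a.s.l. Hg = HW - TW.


Hg = 1784.0 - 1289.7 = 494.3000 m


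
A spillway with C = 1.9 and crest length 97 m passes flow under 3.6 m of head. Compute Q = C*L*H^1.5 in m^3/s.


Q = 1.9 * 97 * 3.6^1.5 = 1258.8648 m^3/s


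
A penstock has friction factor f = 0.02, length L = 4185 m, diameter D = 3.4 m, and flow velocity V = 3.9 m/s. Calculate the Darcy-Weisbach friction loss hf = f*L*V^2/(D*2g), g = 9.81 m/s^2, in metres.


hf = 0.02 * 4185 * 3.9^2 / (3.4 * 2 * 9.81) = 19.0843 m


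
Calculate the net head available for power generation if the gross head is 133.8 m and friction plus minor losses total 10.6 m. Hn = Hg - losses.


Hn = 133.8 - 10.6 = 123.2000 m


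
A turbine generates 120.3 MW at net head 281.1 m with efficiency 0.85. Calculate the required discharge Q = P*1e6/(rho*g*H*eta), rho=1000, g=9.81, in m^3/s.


Q = 120.3 * 1e6 / (1000 * 9.81 * 281.1 * 0.85) = 51.3236 m^3/s


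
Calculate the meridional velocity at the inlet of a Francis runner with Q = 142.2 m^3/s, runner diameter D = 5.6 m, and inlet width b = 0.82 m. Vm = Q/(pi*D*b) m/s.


Vm = 142.2 / (pi * 5.6 * 0.82) = 9.8571 m/s


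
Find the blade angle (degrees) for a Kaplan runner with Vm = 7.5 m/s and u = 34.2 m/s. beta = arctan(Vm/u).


beta = arctan(7.5 / 34.2) = 12.3691 degrees


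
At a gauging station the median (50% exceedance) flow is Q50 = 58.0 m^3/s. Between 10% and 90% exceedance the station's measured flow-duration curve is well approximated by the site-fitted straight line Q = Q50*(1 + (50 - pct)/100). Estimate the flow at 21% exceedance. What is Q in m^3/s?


Q = 58.0 * (1 + (50 - 21)/100) = 74.8200 m^3/s


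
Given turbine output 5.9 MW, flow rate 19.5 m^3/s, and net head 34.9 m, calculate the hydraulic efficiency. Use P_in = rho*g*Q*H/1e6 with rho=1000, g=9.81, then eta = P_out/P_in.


P_in = 1000 * 9.81 * 19.5 * 34.9 / 1e6 = 6.6762 MW
eta = 5.9 / 6.6762 = 0.8837


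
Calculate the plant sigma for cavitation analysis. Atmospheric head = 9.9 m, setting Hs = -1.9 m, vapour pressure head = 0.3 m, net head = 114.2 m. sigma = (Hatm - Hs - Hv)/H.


sigma = (9.9 - (-1.9) - 0.3) / 114.2 = 0.1007


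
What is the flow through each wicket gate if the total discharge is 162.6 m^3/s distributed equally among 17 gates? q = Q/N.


q = 162.6 / 17 = 9.5647 m^3/s


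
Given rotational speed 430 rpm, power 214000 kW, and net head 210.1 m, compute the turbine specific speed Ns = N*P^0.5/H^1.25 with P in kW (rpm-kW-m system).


Ns = 430 * 214000^0.5 / 210.1^1.25 = 248.6811


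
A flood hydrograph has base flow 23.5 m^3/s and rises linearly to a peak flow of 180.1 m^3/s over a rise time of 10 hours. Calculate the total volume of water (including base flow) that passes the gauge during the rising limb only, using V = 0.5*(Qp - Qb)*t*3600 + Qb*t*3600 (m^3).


V = 0.5*(180.1 - 23.5)*10*3600 + 23.5*10*3600 = 3.6648e+06 m^3


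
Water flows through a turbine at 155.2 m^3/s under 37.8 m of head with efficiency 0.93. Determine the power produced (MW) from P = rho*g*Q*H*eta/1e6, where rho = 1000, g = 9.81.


P = 1000 * 9.81 * 155.2 * 37.8 * 0.93 / 1e6 = 53.5224 MW


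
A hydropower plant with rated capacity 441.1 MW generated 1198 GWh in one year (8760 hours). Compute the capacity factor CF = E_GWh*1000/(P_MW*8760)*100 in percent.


CF = 1198 * 1000 / (441.1 * 8760) * 100 = 31.0039 %


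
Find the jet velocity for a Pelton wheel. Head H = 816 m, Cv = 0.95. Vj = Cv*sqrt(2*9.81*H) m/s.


Vj = 0.95 * sqrt(2*9.81*816) = 120.2038 m/s


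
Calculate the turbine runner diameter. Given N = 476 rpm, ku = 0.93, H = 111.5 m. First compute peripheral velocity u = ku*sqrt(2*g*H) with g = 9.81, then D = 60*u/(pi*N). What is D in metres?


u = 0.93 * sqrt(2*9.81*111.5) = 43.4981 m/s
D = 60 * 43.4981 / (pi * 476) = 1.7453 m


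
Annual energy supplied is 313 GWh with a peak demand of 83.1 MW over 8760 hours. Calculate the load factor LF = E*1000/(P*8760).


LF = 313 * 1000 / (83.1 * 8760) = 0.4300


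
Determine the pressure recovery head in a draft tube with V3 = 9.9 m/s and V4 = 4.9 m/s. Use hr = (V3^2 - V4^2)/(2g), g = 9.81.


hr = (9.9^2 - 4.9^2) / (2*9.81) = 3.7717 m


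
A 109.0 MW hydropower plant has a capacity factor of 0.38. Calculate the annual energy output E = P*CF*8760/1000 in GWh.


E = 109.0 * 0.38 * 8760 / 1000 = 362.8392 GWh


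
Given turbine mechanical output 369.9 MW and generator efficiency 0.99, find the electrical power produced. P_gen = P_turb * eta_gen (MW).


P_gen = 369.9 * 0.99 = 366.2010 MW
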